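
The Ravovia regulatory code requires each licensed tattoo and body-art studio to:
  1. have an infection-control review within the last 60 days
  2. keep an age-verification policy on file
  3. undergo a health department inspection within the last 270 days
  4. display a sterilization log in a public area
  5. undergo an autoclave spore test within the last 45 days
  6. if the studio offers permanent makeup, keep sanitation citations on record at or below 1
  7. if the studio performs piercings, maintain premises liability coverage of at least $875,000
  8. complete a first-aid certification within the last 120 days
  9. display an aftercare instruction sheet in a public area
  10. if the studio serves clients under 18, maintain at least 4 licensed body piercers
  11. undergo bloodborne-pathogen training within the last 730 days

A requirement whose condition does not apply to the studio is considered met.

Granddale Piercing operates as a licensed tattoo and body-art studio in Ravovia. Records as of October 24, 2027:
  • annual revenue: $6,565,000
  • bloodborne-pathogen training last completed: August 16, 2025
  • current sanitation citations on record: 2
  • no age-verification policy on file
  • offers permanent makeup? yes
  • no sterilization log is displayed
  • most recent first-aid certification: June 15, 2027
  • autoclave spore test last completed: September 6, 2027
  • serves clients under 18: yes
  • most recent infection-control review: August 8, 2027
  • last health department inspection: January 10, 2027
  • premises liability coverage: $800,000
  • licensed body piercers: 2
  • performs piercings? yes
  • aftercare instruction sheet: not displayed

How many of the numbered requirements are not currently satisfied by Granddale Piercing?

1. infection-control review 77 days ago vs limit 60 → not met
2. age-verification policy absent → not met
3. health department inspection 287 days ago vs limit 270 → not met
4. sterilization log absent → not met
5. autoclave spore test 48 days ago vs limit 45 → not met
6. condition 'offers permanent makeup' holds; sanitation citations on record 2 > 1 → not met
7. condition 'performs piercings' holds; premises liability coverage $800,000 < $875,000 → not met
8. first-aid certification 131 days ago vs limit 120 → not met
9. aftercare instruction sheet absent → not met
10. condition 'serves clients under 18' holds; licensed body piercers 2 < 4 → not met
11. bloodborne-pathogen training 799 days ago vs limit 730 → not met
Not met: 11 of 11

11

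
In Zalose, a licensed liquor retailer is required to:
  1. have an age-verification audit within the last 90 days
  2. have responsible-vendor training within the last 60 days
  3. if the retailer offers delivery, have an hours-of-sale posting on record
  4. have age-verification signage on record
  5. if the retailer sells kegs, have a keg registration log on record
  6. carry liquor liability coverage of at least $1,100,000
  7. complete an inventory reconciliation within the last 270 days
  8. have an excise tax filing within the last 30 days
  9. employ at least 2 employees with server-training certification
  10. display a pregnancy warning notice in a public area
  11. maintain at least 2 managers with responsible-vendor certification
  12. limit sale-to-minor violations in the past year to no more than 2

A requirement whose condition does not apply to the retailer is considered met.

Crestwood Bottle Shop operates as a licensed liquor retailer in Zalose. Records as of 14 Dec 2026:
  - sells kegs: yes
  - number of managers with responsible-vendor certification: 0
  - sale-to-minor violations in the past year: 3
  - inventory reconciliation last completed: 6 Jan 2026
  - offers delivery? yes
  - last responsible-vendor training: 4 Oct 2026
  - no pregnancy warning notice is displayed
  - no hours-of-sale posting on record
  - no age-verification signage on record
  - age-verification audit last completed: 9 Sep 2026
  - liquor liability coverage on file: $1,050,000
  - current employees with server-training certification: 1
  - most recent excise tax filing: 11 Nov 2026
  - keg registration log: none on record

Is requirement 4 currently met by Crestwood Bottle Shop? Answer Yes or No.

No

4. age-verification signage absent → not met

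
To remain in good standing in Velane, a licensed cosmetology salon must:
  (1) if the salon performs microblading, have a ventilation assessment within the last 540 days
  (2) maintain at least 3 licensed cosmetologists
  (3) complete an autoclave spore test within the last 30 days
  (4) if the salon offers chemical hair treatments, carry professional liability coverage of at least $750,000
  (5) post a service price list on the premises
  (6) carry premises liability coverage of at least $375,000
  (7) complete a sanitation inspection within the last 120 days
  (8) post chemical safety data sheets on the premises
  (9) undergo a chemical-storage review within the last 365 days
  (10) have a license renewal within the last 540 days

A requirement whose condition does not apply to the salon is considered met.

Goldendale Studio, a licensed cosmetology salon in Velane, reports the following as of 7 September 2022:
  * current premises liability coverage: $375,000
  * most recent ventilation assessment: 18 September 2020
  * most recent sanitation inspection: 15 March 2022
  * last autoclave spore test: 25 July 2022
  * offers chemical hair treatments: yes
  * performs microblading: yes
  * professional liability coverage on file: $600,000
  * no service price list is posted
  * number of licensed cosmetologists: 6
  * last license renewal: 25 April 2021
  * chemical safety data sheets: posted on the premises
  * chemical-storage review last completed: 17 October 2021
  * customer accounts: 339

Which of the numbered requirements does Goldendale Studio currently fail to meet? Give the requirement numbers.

1, 3, 4, 5, 7

1. condition 'performs microblading' holds; ventilation assessment 719 days ago vs limit 540 → not met
2. licensed cosmetologists 6 ≥ 3 → met
3. autoclave spore test 44 days ago vs limit 30 → not met
4. condition 'offers chemical hair treatments' holds; professional liability coverage $600,000 < $750,000 → not met
5. service price list absent → not met
6. premises liability coverage $375,000 ≥ $375,000 → met
7. sanitation inspection 176 days ago vs limit 120 → not met
8. chemical safety data sheets present → met
9. chemical-storage review 325 days ago vs limit 365 → met
10. license renewal 500 days ago vs limit 540 → met
Not met: 1, 3, 4, 5, 7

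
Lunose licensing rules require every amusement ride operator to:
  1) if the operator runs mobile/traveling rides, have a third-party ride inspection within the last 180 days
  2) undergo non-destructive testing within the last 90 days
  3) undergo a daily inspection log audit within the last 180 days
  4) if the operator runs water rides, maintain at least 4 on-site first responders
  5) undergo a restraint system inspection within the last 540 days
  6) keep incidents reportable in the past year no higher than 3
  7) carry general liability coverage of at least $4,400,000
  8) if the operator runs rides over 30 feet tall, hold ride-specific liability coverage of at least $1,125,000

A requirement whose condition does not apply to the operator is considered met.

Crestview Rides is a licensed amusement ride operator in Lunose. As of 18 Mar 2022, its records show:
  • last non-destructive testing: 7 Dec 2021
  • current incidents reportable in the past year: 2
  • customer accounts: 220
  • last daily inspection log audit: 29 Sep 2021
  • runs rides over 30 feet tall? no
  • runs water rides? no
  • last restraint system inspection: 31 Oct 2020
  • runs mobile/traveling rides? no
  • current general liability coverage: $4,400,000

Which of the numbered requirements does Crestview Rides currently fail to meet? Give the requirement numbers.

1. condition 'runs mobile/traveling rides' does not hold → requirement n/a → met
2. non-destructive testing 101 days ago vs limit 90 → not met
3. daily inspection log audit 170 days ago vs limit 180 → met
4. condition 'runs water rides' does not hold → requirement n/a → met
5. restraint system inspection 503 days ago vs limit 540 → met
6. incidents reportable in the past year 2 ≤ 3 → met
7. general liability coverage $4,400,000 ≥ $4,400,000 → met
8. condition 'runs rides over 30 feet tall' does not hold → requirement n/a → met
Not met: 2

2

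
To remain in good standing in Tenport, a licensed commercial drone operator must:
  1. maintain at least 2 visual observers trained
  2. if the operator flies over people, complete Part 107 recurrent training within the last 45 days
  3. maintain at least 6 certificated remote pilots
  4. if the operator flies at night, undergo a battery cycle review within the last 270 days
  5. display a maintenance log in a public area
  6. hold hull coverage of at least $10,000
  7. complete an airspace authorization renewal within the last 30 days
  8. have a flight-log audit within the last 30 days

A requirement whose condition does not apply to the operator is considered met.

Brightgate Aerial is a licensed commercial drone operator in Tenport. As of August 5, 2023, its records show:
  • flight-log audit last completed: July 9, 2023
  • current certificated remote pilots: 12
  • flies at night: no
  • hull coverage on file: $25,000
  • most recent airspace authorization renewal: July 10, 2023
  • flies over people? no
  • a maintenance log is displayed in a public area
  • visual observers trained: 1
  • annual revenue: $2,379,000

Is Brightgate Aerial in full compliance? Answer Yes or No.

1. visual observers trained 1 < 2 → not met
2. condition 'flies over people' does not hold → requirement n/a → met
3. certificated remote pilots 12 ≥ 6 → met
4. condition 'flies at night' does not hold → requirement n/a → met
5. maintenance log present → met
6. hull coverage $25,000 ≥ $10,000 → met
7. airspace authorization renewal 26 days ago vs limit 30 → met
8. flight-log audit 27 days ago vs limit 30 → met
Not met: 1

No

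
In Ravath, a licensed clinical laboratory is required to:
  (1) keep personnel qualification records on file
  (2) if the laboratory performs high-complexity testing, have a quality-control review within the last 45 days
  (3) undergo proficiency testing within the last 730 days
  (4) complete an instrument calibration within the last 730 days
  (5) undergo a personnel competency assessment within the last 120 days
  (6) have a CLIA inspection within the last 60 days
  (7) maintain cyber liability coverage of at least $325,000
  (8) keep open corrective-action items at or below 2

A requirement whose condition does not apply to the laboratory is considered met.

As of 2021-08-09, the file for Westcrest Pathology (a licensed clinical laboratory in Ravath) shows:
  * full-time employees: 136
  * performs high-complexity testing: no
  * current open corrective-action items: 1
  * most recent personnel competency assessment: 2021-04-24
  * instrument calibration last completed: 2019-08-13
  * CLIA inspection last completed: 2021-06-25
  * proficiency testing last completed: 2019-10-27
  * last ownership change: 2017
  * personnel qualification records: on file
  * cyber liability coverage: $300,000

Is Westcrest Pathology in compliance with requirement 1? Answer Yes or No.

1. personnel qualification records present → met

Yes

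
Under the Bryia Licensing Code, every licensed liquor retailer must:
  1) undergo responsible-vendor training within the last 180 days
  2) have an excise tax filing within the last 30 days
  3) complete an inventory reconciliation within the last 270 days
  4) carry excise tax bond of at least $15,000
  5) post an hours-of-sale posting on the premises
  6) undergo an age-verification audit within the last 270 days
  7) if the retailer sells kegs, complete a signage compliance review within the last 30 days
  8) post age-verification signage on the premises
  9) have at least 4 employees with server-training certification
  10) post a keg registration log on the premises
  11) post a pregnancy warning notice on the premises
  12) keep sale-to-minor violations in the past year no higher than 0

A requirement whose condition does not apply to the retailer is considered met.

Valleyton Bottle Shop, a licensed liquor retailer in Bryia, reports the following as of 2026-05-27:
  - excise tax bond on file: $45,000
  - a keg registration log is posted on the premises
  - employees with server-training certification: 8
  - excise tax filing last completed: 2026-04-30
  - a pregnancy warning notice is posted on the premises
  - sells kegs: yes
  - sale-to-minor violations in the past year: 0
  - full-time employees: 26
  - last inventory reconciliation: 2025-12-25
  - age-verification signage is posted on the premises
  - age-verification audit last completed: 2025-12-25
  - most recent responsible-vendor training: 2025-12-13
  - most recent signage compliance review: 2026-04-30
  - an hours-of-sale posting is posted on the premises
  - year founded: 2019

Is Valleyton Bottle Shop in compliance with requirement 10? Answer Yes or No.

10. keg registration log present → met

Yes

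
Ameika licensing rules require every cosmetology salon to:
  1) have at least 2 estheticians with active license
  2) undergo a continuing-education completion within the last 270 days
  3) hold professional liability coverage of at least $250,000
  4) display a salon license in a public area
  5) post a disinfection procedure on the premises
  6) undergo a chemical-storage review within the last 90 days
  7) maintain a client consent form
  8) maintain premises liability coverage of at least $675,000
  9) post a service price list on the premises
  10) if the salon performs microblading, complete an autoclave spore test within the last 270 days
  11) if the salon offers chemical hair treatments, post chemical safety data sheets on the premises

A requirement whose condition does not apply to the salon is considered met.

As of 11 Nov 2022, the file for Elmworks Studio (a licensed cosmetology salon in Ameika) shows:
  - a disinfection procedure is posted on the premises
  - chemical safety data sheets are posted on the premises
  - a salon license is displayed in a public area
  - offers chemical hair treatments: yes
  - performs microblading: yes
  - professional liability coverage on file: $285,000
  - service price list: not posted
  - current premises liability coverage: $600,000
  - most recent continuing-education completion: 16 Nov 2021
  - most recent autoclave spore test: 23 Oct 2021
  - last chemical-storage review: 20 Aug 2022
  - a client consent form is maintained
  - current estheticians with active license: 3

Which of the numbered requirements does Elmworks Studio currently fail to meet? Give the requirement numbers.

1. estheticians with active license 3 ≥ 2 → met
2. continuing-education completion 360 days ago vs limit 270 → not met
3. professional liability coverage $285,000 ≥ $250,000 → met
4. salon license present → met
5. disinfection procedure present → met
6. chemical-storage review 83 days ago vs limit 90 → met
7. client consent form present → met
8. premises liability coverage $600,000 < $675,000 → not met
9. service price list absent → not met
10. condition 'performs microblading' holds; autoclave spore test 384 days ago vs limit 270 → not met
11. condition 'offers chemical hair treatments' holds; chemical safety data sheets present → met
Not met: 2, 8, 9, 10

2, 8, 9, 10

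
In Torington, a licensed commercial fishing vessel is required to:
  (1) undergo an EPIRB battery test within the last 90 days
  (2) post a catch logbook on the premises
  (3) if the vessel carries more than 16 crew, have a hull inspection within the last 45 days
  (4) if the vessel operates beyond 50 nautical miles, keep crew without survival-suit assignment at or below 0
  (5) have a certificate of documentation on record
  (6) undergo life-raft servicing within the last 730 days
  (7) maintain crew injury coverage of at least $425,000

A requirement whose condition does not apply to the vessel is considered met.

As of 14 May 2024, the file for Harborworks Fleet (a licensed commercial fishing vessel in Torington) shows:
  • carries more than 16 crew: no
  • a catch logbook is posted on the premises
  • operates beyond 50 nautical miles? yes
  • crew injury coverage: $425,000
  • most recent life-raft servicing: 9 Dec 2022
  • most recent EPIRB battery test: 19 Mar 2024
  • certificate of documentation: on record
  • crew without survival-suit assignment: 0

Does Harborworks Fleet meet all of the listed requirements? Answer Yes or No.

1. EPIRB battery test 56 days ago vs limit 90 → met
2. catch logbook present → met
3. condition 'carries more than 16 crew' does not hold → requirement n/a → met
4. condition 'operates beyond 50 nautical miles' holds; crew without survival-suit assignment 0 ≤ 0 → met
5. certificate of documentation present → met
6. life-raft servicing 522 days ago vs limit 730 → met
7. crew injury coverage $425,000 ≥ $425,000 → met
All met.

Yes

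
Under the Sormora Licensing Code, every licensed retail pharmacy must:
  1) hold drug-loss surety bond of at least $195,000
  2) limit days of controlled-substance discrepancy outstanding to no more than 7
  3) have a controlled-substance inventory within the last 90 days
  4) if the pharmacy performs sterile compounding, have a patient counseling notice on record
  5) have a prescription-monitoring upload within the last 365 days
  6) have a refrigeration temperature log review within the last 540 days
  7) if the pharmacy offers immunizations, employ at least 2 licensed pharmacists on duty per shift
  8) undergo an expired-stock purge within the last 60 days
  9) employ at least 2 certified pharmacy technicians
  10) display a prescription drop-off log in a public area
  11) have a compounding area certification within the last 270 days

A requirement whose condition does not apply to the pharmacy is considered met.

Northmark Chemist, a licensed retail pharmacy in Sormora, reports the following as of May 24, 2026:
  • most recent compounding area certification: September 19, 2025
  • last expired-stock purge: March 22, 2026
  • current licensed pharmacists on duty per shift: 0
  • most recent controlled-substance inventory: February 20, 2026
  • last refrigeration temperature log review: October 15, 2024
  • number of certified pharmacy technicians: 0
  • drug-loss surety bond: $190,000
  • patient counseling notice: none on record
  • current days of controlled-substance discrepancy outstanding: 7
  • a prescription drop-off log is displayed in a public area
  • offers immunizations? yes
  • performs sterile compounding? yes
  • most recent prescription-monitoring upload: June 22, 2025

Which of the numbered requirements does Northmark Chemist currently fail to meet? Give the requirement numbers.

1, 3, 4, 6, 7, 8, 9

1. drug-loss surety bond $190,000 < $195,000 → not met
2. days of controlled-substance discrepancy outstanding 7 ≤ 7 → met
3. controlled-substance inventory 93 days ago vs limit 90 → not met
4. condition 'performs sterile compounding' holds; patient counseling notice absent → not met
5. prescription-monitoring upload 336 days ago vs limit 365 → met
6. refrigeration temperature log review 586 days ago vs limit 540 → not met
7. condition 'offers immunizations' holds; licensed pharmacists on duty per shift 0 < 2 → not met
8. expired-stock purge 63 days ago vs limit 60 → not met
9. certified pharmacy technicians 0 < 2 → not met
10. prescription drop-off log present → met
11. compounding area certification 247 days ago vs limit 270 → met
Not met: 1, 3, 4, 6, 7, 8, 9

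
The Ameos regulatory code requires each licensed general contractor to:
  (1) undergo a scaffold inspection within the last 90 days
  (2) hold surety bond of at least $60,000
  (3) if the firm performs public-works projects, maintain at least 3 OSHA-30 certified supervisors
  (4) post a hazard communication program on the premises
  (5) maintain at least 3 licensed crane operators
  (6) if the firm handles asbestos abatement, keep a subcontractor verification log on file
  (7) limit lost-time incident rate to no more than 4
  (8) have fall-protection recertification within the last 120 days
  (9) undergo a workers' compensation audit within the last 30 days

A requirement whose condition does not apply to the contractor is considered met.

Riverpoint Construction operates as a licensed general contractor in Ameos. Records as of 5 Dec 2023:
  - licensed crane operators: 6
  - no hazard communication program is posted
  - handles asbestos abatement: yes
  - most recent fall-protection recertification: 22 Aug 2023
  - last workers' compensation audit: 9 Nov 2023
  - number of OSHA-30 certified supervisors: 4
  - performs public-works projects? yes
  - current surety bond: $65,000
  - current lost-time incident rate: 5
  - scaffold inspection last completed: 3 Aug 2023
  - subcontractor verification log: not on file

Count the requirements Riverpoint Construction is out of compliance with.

1. scaffold inspection 124 days ago vs limit 90 → not met
2. surety bond $65,000 ≥ $60,000 → met
3. condition 'performs public-works projects' holds; OSHA-30 certified supervisors 4 ≥ 3 → met
4. hazard communication program absent → not met
5. licensed crane operators 6 ≥ 3 → met
6. condition 'handles asbestos abatement' holds; subcontractor verification log absent → not met
7. lost-time incident rate 5 > 4 → not met
8. fall-protection recertification 105 days ago vs limit 120 → met
9. workers' compensation audit 26 days ago vs limit 30 → met
Not met: 4 of 9

4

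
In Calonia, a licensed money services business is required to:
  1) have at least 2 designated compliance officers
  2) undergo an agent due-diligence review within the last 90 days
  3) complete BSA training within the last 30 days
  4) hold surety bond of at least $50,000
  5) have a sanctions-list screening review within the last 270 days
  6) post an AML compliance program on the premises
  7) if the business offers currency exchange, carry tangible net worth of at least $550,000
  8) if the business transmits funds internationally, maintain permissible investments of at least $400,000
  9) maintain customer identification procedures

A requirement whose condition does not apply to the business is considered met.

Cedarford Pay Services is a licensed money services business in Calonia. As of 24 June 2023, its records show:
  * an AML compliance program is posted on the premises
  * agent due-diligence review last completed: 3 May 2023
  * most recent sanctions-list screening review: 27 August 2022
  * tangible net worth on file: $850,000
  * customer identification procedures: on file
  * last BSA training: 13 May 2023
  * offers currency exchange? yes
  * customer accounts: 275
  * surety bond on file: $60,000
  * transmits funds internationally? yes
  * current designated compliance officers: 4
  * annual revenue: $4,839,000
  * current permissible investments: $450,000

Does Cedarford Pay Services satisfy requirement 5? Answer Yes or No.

5. sanctions-list screening review 301 days ago vs limit 270 → not met

No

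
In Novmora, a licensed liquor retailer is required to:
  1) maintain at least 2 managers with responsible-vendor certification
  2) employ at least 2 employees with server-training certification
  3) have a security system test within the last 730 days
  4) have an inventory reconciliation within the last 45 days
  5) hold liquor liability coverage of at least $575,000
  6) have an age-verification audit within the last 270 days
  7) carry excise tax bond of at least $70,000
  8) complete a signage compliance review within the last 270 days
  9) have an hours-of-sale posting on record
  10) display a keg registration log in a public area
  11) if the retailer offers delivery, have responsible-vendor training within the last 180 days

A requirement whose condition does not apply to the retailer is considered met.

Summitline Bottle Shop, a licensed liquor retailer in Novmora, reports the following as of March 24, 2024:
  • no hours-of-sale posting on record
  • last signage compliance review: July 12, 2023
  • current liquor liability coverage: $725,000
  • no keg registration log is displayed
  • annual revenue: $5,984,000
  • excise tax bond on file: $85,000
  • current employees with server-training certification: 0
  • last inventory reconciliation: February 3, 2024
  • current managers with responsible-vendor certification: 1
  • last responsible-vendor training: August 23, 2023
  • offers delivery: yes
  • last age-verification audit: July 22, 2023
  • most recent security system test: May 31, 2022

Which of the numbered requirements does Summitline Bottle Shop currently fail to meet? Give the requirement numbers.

1. managers with responsible-vendor certification 1 < 2 → not met
2. employees with server-training certification 0 < 2 → not met
3. security system test 663 days ago vs limit 730 → met
4. inventory reconciliation 50 days ago vs limit 45 → not met
5. liquor liability coverage $725,000 ≥ $575,000 → met
6. age-verification audit 246 days ago vs limit 270 → met
7. excise tax bond $85,000 ≥ $70,000 → met
8. signage compliance review 256 days ago vs limit 270 → met
9. hours-of-sale posting absent → not met
10. keg registration log absent → not met
11. condition 'offers delivery' holds; responsible-vendor training 214 days ago vs limit 180 → not met
Not met: 1, 2, 4, 9, 10, 11

1, 2, 4, 9, 10, 11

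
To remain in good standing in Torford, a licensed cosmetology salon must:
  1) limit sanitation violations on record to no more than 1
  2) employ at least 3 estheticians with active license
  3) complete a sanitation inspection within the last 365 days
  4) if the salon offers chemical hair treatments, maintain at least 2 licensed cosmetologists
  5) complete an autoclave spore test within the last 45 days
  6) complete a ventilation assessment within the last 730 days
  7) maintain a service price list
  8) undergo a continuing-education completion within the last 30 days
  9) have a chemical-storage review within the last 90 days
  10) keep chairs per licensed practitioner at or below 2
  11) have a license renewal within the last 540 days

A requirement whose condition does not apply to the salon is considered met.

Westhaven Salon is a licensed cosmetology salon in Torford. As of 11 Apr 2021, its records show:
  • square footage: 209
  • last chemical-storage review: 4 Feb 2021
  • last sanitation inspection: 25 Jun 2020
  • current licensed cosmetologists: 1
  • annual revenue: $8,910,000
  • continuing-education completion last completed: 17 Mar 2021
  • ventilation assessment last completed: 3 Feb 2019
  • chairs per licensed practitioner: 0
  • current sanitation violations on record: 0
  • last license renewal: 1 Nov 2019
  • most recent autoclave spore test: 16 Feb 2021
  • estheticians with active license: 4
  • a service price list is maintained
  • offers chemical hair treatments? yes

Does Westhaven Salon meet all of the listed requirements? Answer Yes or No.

1. sanitation violations on record 0 ≤ 1 → met
2. estheticians with active license 4 ≥ 3 → met
3. sanitation inspection 290 days ago vs limit 365 → met
4. condition 'offers chemical hair treatments' holds; licensed cosmetologists 1 < 2 → not met
5. autoclave spore test 54 days ago vs limit 45 → not met
6. ventilation assessment 798 days ago vs limit 730 → not met
7. service price list present → met
8. continuing-education completion 25 days ago vs limit 30 → met
9. chemical-storage review 66 days ago vs limit 90 → met
10. chairs per licensed practitioner 0 ≤ 2 → met
11. license renewal 527 days ago vs limit 540 → met
Not met: 4, 5, 6

No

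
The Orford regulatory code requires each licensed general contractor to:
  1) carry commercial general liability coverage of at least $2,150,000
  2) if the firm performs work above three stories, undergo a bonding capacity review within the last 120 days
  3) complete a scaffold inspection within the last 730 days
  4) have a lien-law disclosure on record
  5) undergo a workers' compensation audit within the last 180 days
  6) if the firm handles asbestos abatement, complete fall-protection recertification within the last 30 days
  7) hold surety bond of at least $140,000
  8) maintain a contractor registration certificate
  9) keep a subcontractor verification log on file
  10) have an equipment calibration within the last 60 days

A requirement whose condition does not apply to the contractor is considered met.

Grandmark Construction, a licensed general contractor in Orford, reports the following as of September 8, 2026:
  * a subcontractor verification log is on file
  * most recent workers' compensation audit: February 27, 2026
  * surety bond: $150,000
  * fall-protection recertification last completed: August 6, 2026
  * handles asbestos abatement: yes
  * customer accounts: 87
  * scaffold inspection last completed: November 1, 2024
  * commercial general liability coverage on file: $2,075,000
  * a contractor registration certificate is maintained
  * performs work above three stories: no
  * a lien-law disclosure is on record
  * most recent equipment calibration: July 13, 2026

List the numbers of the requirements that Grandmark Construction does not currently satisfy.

1, 5, 6

1. commercial general liability coverage $2,075,000 < $2,150,000 → not met
2. condition 'performs work above three stories' does not hold → requirement n/a → met
3. scaffold inspection 676 days ago vs limit 730 → met
4. lien-law disclosure present → met
5. workers' compensation audit 193 days ago vs limit 180 → not met
6. condition 'handles asbestos abatement' holds; fall-protection recertification 33 days ago vs limit 30 → not met
7. surety bond $150,000 ≥ $140,000 → met
8. contractor registration certificate present → met
9. subcontractor verification log present → met
10. equipment calibration 57 days ago vs limit 60 → met
Not met: 1, 5, 6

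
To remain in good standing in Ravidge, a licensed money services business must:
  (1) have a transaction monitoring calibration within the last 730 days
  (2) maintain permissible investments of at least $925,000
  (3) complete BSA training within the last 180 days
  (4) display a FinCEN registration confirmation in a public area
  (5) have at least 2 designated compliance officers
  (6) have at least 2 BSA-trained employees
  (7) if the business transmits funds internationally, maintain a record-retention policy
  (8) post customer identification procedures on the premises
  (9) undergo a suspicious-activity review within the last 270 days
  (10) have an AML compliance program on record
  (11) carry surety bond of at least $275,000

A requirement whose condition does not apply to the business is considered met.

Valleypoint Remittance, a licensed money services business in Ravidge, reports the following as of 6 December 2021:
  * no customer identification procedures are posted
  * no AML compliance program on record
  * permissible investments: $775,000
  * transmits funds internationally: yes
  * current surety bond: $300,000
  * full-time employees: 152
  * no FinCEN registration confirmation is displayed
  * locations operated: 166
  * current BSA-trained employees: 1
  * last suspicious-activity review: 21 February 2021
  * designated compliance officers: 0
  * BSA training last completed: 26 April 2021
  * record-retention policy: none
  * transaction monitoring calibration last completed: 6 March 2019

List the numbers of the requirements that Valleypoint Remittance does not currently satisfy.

1, 2, 3, 4, 5, 6, 7, 8, 9, 10

1. transaction monitoring calibration 1006 days ago vs limit 730 → not met
2. permissible investments $775,000 < $925,000 → not met
3. BSA training 224 days ago vs limit 180 → not met
4. FinCEN registration confirmation absent → not met
5. designated compliance officers 0 < 2 → not met
6. BSA-trained employees 1 < 2 → not met
7. condition 'transmits funds internationally' holds; record-retention policy absent → not met
8. customer identification procedures absent → not met
9. suspicious-activity review 288 days ago vs limit 270 → not met
10. AML compliance program absent → not met
11. surety bond $300,000 ≥ $275,000 → met
Not met: 1, 2, 3, 4, 5, 6, 7, 8, 9, 10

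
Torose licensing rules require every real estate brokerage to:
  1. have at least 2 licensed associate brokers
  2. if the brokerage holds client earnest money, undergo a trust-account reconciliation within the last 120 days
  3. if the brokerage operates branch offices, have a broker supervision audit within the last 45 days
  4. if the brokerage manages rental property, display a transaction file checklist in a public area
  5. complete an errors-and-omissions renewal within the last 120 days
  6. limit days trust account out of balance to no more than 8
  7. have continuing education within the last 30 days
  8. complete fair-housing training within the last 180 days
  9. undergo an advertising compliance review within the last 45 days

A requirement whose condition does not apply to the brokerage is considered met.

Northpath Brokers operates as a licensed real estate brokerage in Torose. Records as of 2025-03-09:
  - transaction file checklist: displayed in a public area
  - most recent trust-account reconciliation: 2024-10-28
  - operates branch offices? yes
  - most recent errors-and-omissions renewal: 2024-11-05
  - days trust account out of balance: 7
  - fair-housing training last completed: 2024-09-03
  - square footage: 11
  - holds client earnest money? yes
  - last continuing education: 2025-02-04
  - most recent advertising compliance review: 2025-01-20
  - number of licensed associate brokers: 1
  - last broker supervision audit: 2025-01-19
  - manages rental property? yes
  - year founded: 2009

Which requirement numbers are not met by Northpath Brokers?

1, 2, 3, 5, 7, 8, 9

1. licensed associate brokers 1 < 2 → not met
2. condition 'holds client earnest money' holds; trust-account reconciliation 132 days ago vs limit 120 → not met
3. condition 'operates branch offices' holds; broker supervision audit 49 days ago vs limit 45 → not met
4. condition 'manages rental property' holds; transaction file checklist present → met
5. errors-and-omissions renewal 124 days ago vs limit 120 → not met
6. days trust account out of balance 7 ≤ 8 → met
7. continuing education 33 days ago vs limit 30 → not met
8. fair-housing training 187 days ago vs limit 180 → not met
9. advertising compliance review 48 days ago vs limit 45 → not met
Not met: 1, 2, 3, 5, 7, 8, 9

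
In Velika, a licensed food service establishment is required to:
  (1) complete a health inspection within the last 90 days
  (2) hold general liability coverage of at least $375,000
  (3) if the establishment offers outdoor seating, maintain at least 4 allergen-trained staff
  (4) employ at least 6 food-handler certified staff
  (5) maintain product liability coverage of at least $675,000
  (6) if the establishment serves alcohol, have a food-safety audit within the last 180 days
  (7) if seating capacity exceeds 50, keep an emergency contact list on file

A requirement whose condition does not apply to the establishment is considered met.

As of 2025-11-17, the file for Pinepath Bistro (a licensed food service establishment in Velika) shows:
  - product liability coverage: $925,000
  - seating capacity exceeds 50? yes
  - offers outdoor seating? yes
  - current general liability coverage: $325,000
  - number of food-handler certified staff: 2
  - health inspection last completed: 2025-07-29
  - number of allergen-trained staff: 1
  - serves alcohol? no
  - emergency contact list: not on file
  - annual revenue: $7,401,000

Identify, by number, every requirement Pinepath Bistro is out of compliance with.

1, 2, 3, 4, 7

1. health inspection 111 days ago vs limit 90 → not met
2. general liability coverage $325,000 < $375,000 → not met
3. condition 'offers outdoor seating' holds; allergen-trained staff 1 < 4 → not met
4. food-handler certified staff 2 < 6 → not met
5. product liability coverage $925,000 ≥ $675,000 → met
6. condition 'serves alcohol' does not hold → requirement n/a → met
7. condition 'seating capacity exceeds 50' holds; emergency contact list absent → not met
Not met: 1, 2, 3, 4, 7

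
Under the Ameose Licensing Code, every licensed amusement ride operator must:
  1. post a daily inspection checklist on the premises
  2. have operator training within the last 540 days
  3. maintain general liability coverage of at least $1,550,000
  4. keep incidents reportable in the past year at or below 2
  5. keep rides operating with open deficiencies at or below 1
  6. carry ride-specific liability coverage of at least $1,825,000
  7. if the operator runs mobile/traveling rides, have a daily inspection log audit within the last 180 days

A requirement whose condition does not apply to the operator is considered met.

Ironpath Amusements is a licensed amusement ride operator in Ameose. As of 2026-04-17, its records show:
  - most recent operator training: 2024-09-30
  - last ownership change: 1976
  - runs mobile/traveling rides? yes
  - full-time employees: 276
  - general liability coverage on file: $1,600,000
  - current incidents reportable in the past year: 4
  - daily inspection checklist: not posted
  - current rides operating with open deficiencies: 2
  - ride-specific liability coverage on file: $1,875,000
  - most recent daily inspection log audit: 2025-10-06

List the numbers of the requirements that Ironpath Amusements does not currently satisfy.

1, 2, 4, 5, 7

1. daily inspection checklist absent → not met
2. operator training 564 days ago vs limit 540 → not met
3. general liability coverage $1,600,000 ≥ $1,550,000 → met
4. incidents reportable in the past year 4 > 2 → not met
5. rides operating with open deficiencies 2 > 1 → not met
6. ride-specific liability coverage $1,875,000 ≥ $1,825,000 → met
7. condition 'runs mobile/traveling rides' holds; daily inspection log audit 193 days ago vs limit 180 → not met
Not met: 1, 2, 4, 5, 7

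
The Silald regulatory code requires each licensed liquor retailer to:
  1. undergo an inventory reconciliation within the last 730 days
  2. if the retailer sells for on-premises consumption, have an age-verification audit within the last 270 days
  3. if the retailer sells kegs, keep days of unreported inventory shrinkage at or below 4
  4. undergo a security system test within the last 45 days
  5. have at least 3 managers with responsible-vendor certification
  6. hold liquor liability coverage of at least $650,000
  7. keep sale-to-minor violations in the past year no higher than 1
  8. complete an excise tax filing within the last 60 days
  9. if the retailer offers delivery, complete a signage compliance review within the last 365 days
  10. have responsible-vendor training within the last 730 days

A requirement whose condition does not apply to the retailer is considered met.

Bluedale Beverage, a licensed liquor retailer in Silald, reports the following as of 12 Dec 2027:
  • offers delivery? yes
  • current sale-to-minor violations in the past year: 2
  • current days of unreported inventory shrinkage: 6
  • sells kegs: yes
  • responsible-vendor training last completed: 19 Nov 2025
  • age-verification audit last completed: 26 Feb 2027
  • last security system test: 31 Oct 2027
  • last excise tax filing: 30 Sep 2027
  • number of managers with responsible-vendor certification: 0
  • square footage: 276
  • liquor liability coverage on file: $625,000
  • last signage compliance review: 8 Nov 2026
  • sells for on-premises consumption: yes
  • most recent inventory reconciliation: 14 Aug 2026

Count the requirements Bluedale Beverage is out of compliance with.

1. inventory reconciliation 485 days ago vs limit 730 → met
2. condition 'sells for on-premises consumption' holds; age-verification audit 289 days ago vs limit 270 → not met
3. condition 'sells kegs' holds; days of unreported inventory shrinkage 6 > 4 → not met
4. security system test 42 days ago vs limit 45 → met
5. managers with responsible-vendor certification 0 < 3 → not met
6. liquor liability coverage $625,000 < $650,000 → not met
7. sale-to-minor violations in the past year 2 > 1 → not met
8. excise tax filing 73 days ago vs limit 60 → not met
9. condition 'offers delivery' holds; signage compliance review 399 days ago vs limit 365 → not met
10. responsible-vendor training 753 days ago vs limit 730 → not met
Not met: 8 of 10

8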